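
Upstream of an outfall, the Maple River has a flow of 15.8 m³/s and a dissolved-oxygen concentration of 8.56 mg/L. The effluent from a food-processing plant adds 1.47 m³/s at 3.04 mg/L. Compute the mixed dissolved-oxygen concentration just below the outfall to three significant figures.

8.09 mg/L

Flow-weighted mixing: C = (Q_r C_r + Q_w C_w)/(Q_r + Q_w)
= (15.8×8.56 + 1.47×3.04)/(15.8 + 1.47) = 139.7/17.27 = 8.090 mg/L.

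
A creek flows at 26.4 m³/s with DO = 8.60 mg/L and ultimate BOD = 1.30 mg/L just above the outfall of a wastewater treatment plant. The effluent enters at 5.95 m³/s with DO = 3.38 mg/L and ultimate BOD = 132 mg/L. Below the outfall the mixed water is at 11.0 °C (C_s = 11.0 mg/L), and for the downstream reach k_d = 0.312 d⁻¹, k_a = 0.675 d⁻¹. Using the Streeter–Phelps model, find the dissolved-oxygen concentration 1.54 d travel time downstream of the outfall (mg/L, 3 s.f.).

DO ≈ 4.04 mg/L

Mixed DO = (26.4×8.60 + 5.95×3.38)/(26.4+5.95) = 247.2/32.35 = 7.640 mg/L.
Mixed L₀ = (26.4×1.30 + 5.95×132)/(32.35) = 819.7/32.35 = 25.34 mg/L.
Initial deficit D₀ = C_s − DO₀ = 11.0 − 7.640 = 3.360 mg/L.
D(1.54) = [0.312×25.34/(0.675−0.312)](e^(−0.312×1.54) − e^(−0.675×1.54)) + 3.360 e^(−0.675×1.54)
= 21.78 × (0.6185 − 0.3536) + 3.360 × 0.3536 = 6.957 mg/L.
DO = 11.0 − 6.957 = 4.043 mg/L.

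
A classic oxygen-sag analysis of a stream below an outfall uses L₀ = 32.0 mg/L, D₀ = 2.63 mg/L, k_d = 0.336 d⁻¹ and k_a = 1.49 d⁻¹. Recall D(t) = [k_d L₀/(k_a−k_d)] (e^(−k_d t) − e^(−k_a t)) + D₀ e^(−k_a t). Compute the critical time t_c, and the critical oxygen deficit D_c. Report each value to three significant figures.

t_c ≈ 1.00 d; D_c ≈ 5.15 mg/L

t_c = [1/(k_a−k_d)] ln[(k_a/k_d)(1 − D₀(k_a−k_d)/(k_d L₀))]
= [1/(1.49−0.336)] ln[(1.49/0.336)(1 − 2.63×1.154/(0.336×32.0))]
= (1/1.154) ln[4.435 × 0.7177] = 0.8666 × ln(3.183) = 0.8666 × 1.158 = 1.003 d.
L(t_c) = L₀ e^(−k_d t_c) = 32.0 × 0.7138 = 22.84 mg/L, and at the critical point k_a D_c = k_d L, so D_c = (0.336/1.49) × 22.84 = 5.151 mg/L.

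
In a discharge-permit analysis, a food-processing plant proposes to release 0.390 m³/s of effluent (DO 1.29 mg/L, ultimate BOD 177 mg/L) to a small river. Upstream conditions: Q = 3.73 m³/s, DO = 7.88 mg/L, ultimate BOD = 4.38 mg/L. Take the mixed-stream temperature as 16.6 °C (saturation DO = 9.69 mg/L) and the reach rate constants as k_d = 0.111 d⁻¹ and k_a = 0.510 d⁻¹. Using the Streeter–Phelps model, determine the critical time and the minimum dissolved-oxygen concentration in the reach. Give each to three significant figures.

Mixed DO = (3.73×7.88 + 0.390×1.29)/(3.73+0.390) = 29.90/4.120 = 7.256 mg/L.
Mixed L₀ = (3.73×4.38 + 0.390×177)/(4.120) = 85.37/4.120 = 20.72 mg/L.
Initial deficit D₀ = C_s − DO₀ = 9.69 − 7.256 = 2.434 mg/L.
t_c = (1/0.3990) ln[(0.510/0.111)(1 − 2.434×0.3990/(0.111×20.72))] = 2.506 × ln(2.655) = 2.447 d.
D_c = (0.111/0.510) × 20.72 × e^(−0.111×2.447) = 0.2176 × 20.72 × 0.7622 = 3.437 mg/L.
Minimum DO = 9.69 − 3.437 = 6.253 mg/L.

t_c ≈ 2.45 d; minimum DO ≈ 6.25 mg/L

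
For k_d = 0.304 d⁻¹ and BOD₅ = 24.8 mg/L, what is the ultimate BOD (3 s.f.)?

BOD₅ = L₀(1 − e^(−5k_d)) ⇒ L₀ = BOD₅ / (1 − e^(−5×0.304))
= 24.8 / (1 − 0.2187) = 24.8 / 0.7813 = 31.74 mg/L.

L₀ ≈ 31.7 mg/L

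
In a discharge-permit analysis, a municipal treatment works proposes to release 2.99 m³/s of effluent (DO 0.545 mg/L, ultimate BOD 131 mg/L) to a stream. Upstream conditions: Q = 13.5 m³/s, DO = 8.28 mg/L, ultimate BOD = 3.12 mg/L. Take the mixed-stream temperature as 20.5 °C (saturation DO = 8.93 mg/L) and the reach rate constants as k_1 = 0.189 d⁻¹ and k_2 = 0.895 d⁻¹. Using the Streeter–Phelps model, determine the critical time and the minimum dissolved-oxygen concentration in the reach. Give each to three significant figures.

Mixed DO = (13.5×8.28 + 2.99×0.545)/(13.5+2.99) = 113.4/16.49 = 6.877 mg/L.
Mixed L₀ = (13.5×3.12 + 2.99×131)/(16.49) = 433.8/16.49 = 26.31 mg/L.
Initial deficit D₀ = C_s − DO₀ = 8.93 − 6.877 = 2.053 mg/L.
t_c = (1/0.7060) ln[(0.895/0.189)(1 − 2.053×0.7060/(0.189×26.31))] = 1.416 × ln(3.355) = 1.715 d.
D_c = (0.189/0.895) × 26.31 × e^(−0.189×1.715) = 0.2112 × 26.31 × 0.7232 = 4.018 mg/L.
Minimum DO = 8.93 − 4.018 = 4.912 mg/L.

t_c ≈ 1.71 d; minimum DO ≈ 4.91 mg/L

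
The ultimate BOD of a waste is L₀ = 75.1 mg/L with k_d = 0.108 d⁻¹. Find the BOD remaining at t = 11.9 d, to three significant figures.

L_t = L₀ e^(−k_d t) = 75.1 × e^(−0.108×11.9) = 75.1 × 0.2766 = 20.77 mg/L.

L ≈ 20.8 mg/L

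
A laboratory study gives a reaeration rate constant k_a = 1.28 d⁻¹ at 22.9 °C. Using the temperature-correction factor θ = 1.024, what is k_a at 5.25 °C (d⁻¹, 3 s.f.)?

k_a ≈ 0.842 d⁻¹

k_a(T₂) = k_a(T₁) · θ^(T₂−T₁) = 1.28 × 1.024^(5.25−22.9)
= 1.28 × 1.024^-17.6 = 1.28 × 0.6580 = 0.8422 d⁻¹.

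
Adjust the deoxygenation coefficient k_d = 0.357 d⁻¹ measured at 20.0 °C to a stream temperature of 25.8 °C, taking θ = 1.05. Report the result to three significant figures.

k_d ≈ 0.474 d⁻¹

k_d(T₂) = k_d(T₁) · θ^(T₂−T₁) = 0.357 × 1.05^(25.8−20.0)
= 0.357 × 1.05^5.80 = 0.357 × 1.327 = 0.4738 d⁻¹.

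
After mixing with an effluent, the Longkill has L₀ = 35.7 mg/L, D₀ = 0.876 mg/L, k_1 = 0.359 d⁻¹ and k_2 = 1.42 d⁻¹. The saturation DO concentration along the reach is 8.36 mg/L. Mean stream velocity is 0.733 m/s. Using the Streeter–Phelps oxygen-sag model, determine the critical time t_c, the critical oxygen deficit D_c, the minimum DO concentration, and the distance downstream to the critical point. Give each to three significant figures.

At the critical point dD/dt = 0, so k_1 L₀ e^(−k_1 t) = k_2 D. Substituting D(t) from the Streeter–Phelps equation and solving for t gives
t_c = ln[(k_2/k_1)(1 − D₀(k_2−k_1)/(k_1 L₀))] / (k_2−k_1).
Here k_2−k_1 = 1.061 d⁻¹ and 1 − D₀(k_2−k_1)/(k_1 L₀) = 1 − 0.876×1.061/(0.359×35.7) = 0.9275, so
t_c = ln(3.955 × 0.9275) / 1.061 = 1.300 / 1.061 = 1.225 d.
L(t_c) = L₀ e^(−k_1 t_c) = 35.7 × 0.6442 = 23.00 mg/L, and at the critical point k_2 D_c = k_1 L, so D_c = (0.359/1.42) × 23.00 = 5.814 mg/L.
Minimum DO = C_s − D_c = 8.36 − 5.814 = 2.546 mg/L.
x_c = v t_c = 0.733 m/s × 1.225 d × 86400 s/d = 77590 m ≈ 77.6 km.

t_c ≈ 1.23 d; D_c ≈ 5.81 mg/L; min DO ≈ 2.55 mg/L; x_c ≈ 77.6 km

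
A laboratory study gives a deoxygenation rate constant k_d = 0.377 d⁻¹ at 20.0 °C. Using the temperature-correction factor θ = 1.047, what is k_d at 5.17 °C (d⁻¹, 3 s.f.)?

k_d ≈ 0.191 d⁻¹

k_d(T₂) = k_d(T₁) · θ^(T₂−T₁) = 0.377 × 1.047^(5.17−20.0)
= 0.377 × 1.047^-14.8 = 0.377 × 0.5060 = 0.1908 d⁻¹.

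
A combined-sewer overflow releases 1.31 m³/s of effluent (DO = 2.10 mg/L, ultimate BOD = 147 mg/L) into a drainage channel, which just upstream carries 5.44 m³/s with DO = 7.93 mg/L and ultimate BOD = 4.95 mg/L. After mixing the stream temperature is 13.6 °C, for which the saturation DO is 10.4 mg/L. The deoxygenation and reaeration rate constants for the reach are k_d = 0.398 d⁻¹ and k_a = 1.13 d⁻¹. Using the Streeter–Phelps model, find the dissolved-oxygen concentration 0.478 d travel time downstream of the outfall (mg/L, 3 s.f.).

Mixed DO = (5.44×7.93 + 1.31×2.10)/(5.44+1.31) = 45.89/6.750 = 6.799 mg/L.
Mixed L₀ = (5.44×4.95 + 1.31×147)/(6.750) = 219.5/6.750 = 32.52 mg/L.
Initial deficit D₀ = C_s − DO₀ = 10.4 − 6.799 = 3.601 mg/L.
D(0.478) = [0.398×32.52/(1.13−0.398)](e^(−0.398×0.478) − e^(−1.13×0.478)) + 3.601 e^(−1.13×0.478)
= 17.68 × (0.8268 − 0.5827) + 3.601 × 0.5827 = 6.414 mg/L.
DO = 10.4 − 6.414 = 3.986 mg/L.

DO ≈ 3.99 mg/L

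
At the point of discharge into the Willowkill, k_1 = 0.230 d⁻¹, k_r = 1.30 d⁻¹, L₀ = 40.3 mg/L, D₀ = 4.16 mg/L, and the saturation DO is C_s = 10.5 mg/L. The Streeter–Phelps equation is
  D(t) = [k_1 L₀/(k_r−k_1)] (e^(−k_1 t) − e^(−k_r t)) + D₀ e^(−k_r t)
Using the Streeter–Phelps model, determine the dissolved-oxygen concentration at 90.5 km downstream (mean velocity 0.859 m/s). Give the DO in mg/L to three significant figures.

DO ≈ 4.88 mg/L

Travel time t = x/v = 90.5 km / (0.859 m/s) = 90500 m / 0.859 m/s = 105400 s = 1.219 d.
k_1 L₀/(k_r−k_1) = 0.230×40.3/(1.30−0.230) = 9.269/1.070 = 8.663 mg/L.
e^(−k_1 t) = e^(−0.230×1.219) = 0.7554; e^(−k_r t) = e^(−1.30×1.219) = 0.2049.
D = 8.663 × (0.7554 − 0.2049) + 4.16 × 0.2049 = 4.769 + 0.8524 = 5.621 mg/L.
DO = C_s − D = 10.5 − 5.621 = 4.879 mg/L.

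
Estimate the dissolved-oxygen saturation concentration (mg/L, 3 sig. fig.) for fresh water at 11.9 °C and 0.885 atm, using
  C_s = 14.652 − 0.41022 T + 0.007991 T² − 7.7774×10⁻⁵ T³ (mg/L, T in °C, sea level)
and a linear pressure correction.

At sea level: C_s = 14.652 − 0.41022×11.9 + 0.007991×11.9² − 7.7774×10⁻⁵×11.9³ = 10.77 mg/L.
Pressure correction: C_s' = 10.77 × 0.885 = 9.532 mg/L.

C_s ≈ 9.53 mg/L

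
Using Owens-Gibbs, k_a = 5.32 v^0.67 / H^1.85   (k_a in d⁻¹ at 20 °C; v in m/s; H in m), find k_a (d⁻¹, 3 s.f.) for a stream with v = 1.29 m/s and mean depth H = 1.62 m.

k_a = 5.32 × 1.29^0.67 / 1.62^1.85 = 5.32 × 1.186 / 2.441 = 2.585 d⁻¹.

k_a ≈ 2.58 d⁻¹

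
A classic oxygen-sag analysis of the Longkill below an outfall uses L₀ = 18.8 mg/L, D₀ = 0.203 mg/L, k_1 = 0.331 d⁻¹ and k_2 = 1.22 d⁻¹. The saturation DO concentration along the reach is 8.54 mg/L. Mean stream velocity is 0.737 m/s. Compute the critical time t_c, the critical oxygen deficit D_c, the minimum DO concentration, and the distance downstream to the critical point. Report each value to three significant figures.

t_c ≈ 1.43 d; D_c ≈ 3.17 mg/L; min DO ≈ 5.37 mg/L; x_c ≈ 91.3 km

At the critical point dD/dt = 0, so k_1 L₀ e^(−k_1 t) = k_2 D. Substituting D(t) from the Streeter–Phelps equation and solving for t gives
t_c = ln[(k_2/k_1)(1 − D₀(k_2−k_1)/(k_1 L₀))] / (k_2−k_1).
Here k_2−k_1 = 0.8890 d⁻¹ and 1 − D₀(k_2−k_1)/(k_1 L₀) = 1 − 0.203×0.8890/(0.331×18.8) = 0.9710, so
t_c = ln(3.686 × 0.9710) / 0.8890 = 1.275 / 0.8890 = 1.434 d.
L(t_c) = L₀ e^(−k_1 t_c) = 18.8 × 0.6220 = 11.69 mg/L, and at the critical point k_2 D_c = k_1 L, so D_c = (0.331/1.22) × 11.69 = 3.173 mg/L.
Minimum DO = C_s − D_c = 8.54 − 3.173 = 5.367 mg/L.
x_c = v t_c = 0.737 m/s × 1.434 d × 86400 s/d = 91330 m ≈ 91.3 km.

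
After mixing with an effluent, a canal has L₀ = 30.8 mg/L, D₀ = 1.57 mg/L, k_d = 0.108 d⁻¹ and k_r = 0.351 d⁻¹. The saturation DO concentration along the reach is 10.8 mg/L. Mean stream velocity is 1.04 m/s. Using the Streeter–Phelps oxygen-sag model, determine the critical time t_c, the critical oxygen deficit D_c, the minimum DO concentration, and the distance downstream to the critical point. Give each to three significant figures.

t_c ≈ 4.35 d; D_c ≈ 5.92 mg/L; min DO ≈ 4.88 mg/L; x_c ≈ 391 km

With k_r/k_d = 3.250 and 1 − D₀(k_r−k_d)/(k_d L₀) = 0.8853,
t_c = ln(3.250 × 0.8853) / (0.351 − 0.108) = ln(2.877) / 0.2430 = 1.057/0.2430 = 4.349 d.
D_c = (k_d/k_r) L₀ e^(−k_d t_c) = (0.108/0.351) × 30.8 × e^(−0.108×4.349) = 0.3077 × 30.8 × 0.6252 = 5.925 mg/L.
Minimum DO = C_s − D_c = 10.8 − 5.925 = 4.875 mg/L.
x_c = v t_c = 1.04 m/s × 4.349 d × 86400 s/d = 390800 m ≈ 391 km.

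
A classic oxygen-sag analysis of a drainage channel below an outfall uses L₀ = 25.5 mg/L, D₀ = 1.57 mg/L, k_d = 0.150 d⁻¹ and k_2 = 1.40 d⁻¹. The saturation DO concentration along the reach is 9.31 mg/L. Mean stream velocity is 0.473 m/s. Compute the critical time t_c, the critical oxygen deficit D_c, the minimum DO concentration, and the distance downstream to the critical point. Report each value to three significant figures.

t_c ≈ 1.21 d; D_c ≈ 2.28 mg/L; min DO ≈ 7.03 mg/L; x_c ≈ 49.5 km

With k_2/k_d = 9.333 and 1 − D₀(k_2−k_d)/(k_d L₀) = 0.4869,
t_c = ln(9.333 × 0.4869) / (1.40 − 0.150) = ln(4.545) / 1.250 = 1.514/1.250 = 1.211 d.
D_c = (k_d/k_2) L₀ e^(−k_d t_c) = (0.150/1.40) × 25.5 × e^(−0.150×1.211) = 0.1071 × 25.5 × 0.8339 = 2.278 mg/L.
Minimum DO = C_s − D_c = 9.31 − 2.278 = 7.032 mg/L.
x_c = v t_c = 0.473 m/s × 1.211 d × 86400 s/d = 49500 m ≈ 49.5 km.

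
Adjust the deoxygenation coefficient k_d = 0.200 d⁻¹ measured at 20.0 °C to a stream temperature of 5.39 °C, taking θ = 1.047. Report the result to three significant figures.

k_d ≈ 0.102 d⁻¹

k_d(T₂) = k_d(T₁) · θ^(T₂−T₁) = 0.200 × 1.047^(5.39−20.0)
= 0.200 × 1.047^-14.6 = 0.200 × 0.5112 = 0.1022 d⁻¹.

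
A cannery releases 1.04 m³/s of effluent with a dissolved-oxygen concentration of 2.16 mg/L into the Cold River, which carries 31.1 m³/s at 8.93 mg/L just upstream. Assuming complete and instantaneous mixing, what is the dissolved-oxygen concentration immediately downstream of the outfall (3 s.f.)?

Flow-weighted mixing: C = (Q_r C_r + Q_w C_w)/(Q_r + Q_w)
= (31.1×8.93 + 1.04×2.16)/(31.1 + 1.04) = 280.0/32.14 = 8.711 mg/L.

8.71 mg/L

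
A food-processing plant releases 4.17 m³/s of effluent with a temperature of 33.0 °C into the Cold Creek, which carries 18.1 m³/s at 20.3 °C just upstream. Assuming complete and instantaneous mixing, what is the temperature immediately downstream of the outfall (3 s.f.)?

Flow-weighted mixing: C = (Q_r C_r + Q_w C_w)/(Q_r + Q_w)
= (18.1×20.3 + 4.17×33.0)/(18.1 + 4.17) = 505.0/22.27 = 22.68 °C.

22.7 °C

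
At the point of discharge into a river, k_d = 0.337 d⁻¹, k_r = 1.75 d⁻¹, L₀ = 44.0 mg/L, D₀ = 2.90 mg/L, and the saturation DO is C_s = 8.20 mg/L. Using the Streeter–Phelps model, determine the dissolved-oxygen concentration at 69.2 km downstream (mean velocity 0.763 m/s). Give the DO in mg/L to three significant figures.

DO ≈ 2.04 mg/L

Travel time t = x/v = 69.2 km / (0.763 m/s) = 69200 m / 0.763 m/s = 90690 s = 1.050 d.
k_d L₀/(k_r−k_d) = 0.337×44.0/(1.75−0.337) = 14.83/1.413 = 10.49 mg/L.
e^(−k_d t) = e^(−0.337×1.050) = 0.7020; e^(−k_r t) = e^(−1.75×1.050) = 0.1593.
D = 10.49 × (0.7020 − 0.1593) + 2.90 × 0.1593 = 5.696 + 0.4620 = 6.158 mg/L.
DO = C_s − D = 8.20 − 6.158 = 2.042 mg/L.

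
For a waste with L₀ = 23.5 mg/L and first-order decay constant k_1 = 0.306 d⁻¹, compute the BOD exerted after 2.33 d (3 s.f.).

y ≈ 12.0 mg/L

y_t = L₀(1 − e^(−k_1 t)) = 23.5 × (1 − e^(−0.306×2.33))
= 23.5 × (1 − 0.4902) = 23.5 × 0.5098 = 11.98 mg/L.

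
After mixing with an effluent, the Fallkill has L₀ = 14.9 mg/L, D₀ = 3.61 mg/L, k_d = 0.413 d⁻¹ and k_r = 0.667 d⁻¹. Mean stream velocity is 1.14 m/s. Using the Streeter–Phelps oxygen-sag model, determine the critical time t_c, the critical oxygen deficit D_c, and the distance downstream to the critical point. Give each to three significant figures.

t_c ≈ 1.25 d; D_c ≈ 5.50 mg/L; x_c ≈ 123 km

At the critical point dD/dt = 0, so k_d L₀ e^(−k_d t) = k_r D. Substituting D(t) from the Streeter–Phelps equation and solving for t gives
t_c = ln[(k_r/k_d)(1 − D₀(k_r−k_d)/(k_d L₀))] / (k_r−k_d).
Here k_r−k_d = 0.2540 d⁻¹ and 1 − D₀(k_r−k_d)/(k_d L₀) = 1 − 3.61×0.2540/(0.413×14.9) = 0.8510, so
t_c = ln(1.615 × 0.8510) / 0.2540 = 0.3180 / 0.2540 = 1.252 d.
L(t_c) = L₀ e^(−k_d t_c) = 14.9 × 0.5963 = 8.885 mg/L, and at the critical point k_r D_c = k_d L, so D_c = (0.413/0.667) × 8.885 = 5.501 mg/L.
x_c = v t_c = 1.14 m/s × 1.252 d × 86400 s/d = 123300 m ≈ 123 km.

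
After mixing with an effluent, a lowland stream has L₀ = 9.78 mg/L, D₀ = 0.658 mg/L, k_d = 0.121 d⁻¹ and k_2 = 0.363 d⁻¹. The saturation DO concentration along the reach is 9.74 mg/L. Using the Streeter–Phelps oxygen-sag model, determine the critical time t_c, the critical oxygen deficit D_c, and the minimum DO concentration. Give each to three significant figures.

t_c ≈ 3.94 d; D_c ≈ 2.02 mg/L; min DO ≈ 7.72 mg/L

With k_2/k_d = 3.000 and 1 − D₀(k_2−k_d)/(k_d L₀) = 0.8654,
t_c = ln(3.000 × 0.8654) / (0.363 − 0.121) = ln(2.596) / 0.2420 = 0.9541/0.2420 = 3.943 d.
L(t_c) = L₀ e^(−k_d t_c) = 9.78 × 0.6206 = 6.070 mg/L, and at the critical point k_2 D_c = k_d L, so D_c = (0.121/0.363) × 6.070 = 2.023 mg/L.
Minimum DO = C_s − D_c = 9.74 − 2.023 = 7.717 mg/L.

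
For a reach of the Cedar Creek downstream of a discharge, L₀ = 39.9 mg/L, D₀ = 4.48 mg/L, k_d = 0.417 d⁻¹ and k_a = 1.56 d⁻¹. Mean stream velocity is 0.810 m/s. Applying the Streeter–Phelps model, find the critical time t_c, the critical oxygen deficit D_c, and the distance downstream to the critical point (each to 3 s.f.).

t_c ≈ 0.832 d; D_c ≈ 7.54 mg/L; x_c ≈ 58.3 km

With k_a/k_d = 3.741 and 1 − D₀(k_a−k_d)/(k_d L₀) = 0.6922,
t_c = ln(3.741 × 0.6922) / (1.56 − 0.417) = ln(2.590) / 1.143 = 0.9515/1.143 = 0.8325 d.
D_c = (k_d/k_a) L₀ e^(−k_d t_c) = (0.417/1.56) × 39.9 × e^(−0.417×0.8325) = 0.2673 × 39.9 × 0.7067 = 7.537 mg/L.
x_c = v t_c = 0.810 m/s × 0.8325 d × 86400 s/d = 58260 m ≈ 58.3 km.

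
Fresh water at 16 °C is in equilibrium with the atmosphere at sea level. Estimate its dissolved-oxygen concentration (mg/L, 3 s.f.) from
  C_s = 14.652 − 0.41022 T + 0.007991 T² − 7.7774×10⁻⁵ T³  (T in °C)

C_s = 14.652 − 0.41022×16 + 0.007991×16² − 7.7774×10⁻⁵×16³ = 9.816 mg/L.

C_s ≈ 9.82 mg/L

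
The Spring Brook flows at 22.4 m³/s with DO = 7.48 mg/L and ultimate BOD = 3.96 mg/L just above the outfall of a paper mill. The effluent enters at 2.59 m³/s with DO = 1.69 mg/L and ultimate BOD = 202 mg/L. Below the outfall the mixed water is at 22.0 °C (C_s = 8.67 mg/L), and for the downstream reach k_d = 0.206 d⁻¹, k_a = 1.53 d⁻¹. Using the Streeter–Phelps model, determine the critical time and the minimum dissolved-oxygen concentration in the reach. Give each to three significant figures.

t_c ≈ 1.04 d; minimum DO ≈ 6.01 mg/L

Mixed DO = (22.4×7.48 + 2.59×1.69)/(22.4+2.59) = 171.9/24.99 = 6.880 mg/L.
Mixed L₀ = (22.4×3.96 + 2.59×202)/(24.99) = 611.9/24.99 = 24.49 mg/L.
Initial deficit D₀ = C_s − DO₀ = 8.67 − 6.880 = 1.790 mg/L.
t_c = (1/1.324) ln[(1.53/0.206)(1 − 1.790×1.324/(0.206×24.49))] = 0.7553 × ln(3.937) = 1.035 d.
D_c = (0.206/1.53) × 24.49 × e^(−0.206×1.035) = 0.1346 × 24.49 × 0.8080 = 2.664 mg/L.
Minimum DO = 8.67 − 2.664 = 6.006 mg/L.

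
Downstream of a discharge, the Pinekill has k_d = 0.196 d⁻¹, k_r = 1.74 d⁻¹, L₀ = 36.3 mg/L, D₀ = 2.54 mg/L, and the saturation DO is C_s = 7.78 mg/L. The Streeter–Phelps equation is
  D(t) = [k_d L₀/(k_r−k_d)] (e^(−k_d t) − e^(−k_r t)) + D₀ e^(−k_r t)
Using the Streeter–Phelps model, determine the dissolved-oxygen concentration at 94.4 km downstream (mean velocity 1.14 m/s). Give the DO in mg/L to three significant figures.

Travel time t = x/v = 94.4 km / (1.14 m/s) = 94400 m / 1.14 m/s = 82810 s = 0.9584 d.
k_d L₀/(k_r−k_d) = 0.196×36.3/(1.74−0.196) = 7.115/1.544 = 4.608 mg/L.
e^(−k_d t) = e^(−0.196×0.9584) = 0.8287; e^(−k_r t) = e^(−1.74×0.9584) = 0.1887.
D = 4.608 × (0.8287 − 0.1887) + 2.54 × 0.1887 = 2.949 + 0.4793 = 3.429 mg/L.
DO = C_s − D = 7.78 − 3.429 = 4.351 mg/L.

DO ≈ 4.35 mg/L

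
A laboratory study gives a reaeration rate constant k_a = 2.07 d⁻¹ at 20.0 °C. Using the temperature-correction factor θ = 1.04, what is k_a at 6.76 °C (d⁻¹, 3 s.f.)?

k_a(T₂) = k_a(T₁) · θ^(T₂−T₁) = 2.07 × 1.04^(6.76−20.0)
= 2.07 × 1.04^-13.2 = 2.07 × 0.5949 = 1.232 d⁻¹.

k_a ≈ 1.23 d⁻¹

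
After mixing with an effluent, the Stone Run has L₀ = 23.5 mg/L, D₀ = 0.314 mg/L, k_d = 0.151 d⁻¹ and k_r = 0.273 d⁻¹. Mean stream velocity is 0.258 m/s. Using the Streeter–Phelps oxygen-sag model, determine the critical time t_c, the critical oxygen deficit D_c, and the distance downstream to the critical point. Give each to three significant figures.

t_c = [1/(k_r−k_d)] ln[(k_r/k_d)(1 − D₀(k_r−k_d)/(k_d L₀))]
= [1/(0.273−0.151)] ln[(0.273/0.151)(1 − 0.314×0.1220/(0.151×23.5))]
= (1/0.1220) ln[1.808 × 0.9892] = 8.197 × ln(1.788) = 8.197 × 0.5813 = 4.765 d.
D_c = (k_d/k_r) L₀ e^(−k_d t_c) = (0.151/0.273) × 23.5 × e^(−0.151×4.765) = 0.5531 × 23.5 × 0.4870 = 6.330 mg/L.
x_c = v t_c = 0.258 m/s × 4.765 d × 86400 s/d = 106200 m ≈ 106 km.

t_c ≈ 4.77 d; D_c ≈ 6.33 mg/L; x_c ≈ 106 km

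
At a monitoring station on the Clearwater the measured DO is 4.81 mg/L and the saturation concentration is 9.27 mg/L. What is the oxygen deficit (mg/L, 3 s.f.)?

D ≈ 4.46 mg/L

D = C_s − C = 9.27 − 4.81 = 4.46 mg/L.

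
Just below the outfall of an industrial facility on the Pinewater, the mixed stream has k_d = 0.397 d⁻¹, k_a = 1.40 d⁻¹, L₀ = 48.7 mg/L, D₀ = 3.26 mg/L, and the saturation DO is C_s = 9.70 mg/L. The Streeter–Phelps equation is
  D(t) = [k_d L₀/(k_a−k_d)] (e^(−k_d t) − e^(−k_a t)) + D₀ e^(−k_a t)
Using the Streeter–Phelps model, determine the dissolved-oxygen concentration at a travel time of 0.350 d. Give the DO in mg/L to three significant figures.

DO ≈ 2.74 mg/L

k_d L₀/(k_a−k_d) = 0.397×48.7/(1.40−0.397) = 19.33/1.003 = 19.28 mg/L.
e^(−k_d t) = e^(−0.397×0.3500) = 0.8703; e^(−k_a t) = e^(−1.40×0.3500) = 0.6126.
D = 19.28 × (0.8703 − 0.6126) + 3.26 × 0.6126 = 4.966 + 1.997 = 6.964 mg/L.
DO = C_s − D = 9.70 − 6.964 = 2.736 mg/L.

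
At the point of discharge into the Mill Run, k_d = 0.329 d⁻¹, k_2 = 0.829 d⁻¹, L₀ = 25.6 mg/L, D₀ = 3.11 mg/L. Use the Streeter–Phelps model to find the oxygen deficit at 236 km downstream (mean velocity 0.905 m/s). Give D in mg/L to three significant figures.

Travel time t = x/v = 236 km / (0.905 m/s) = 236000 m / 0.905 m/s = 260800 s = 3.018 d.
k_d L₀/(k_2−k_d) = 0.329×25.6/(0.829−0.329) = 8.422/0.5000 = 16.84 mg/L.
e^(−k_d t) = e^(−0.329×3.018) = 0.3705; e^(−k_2 t) = e^(−0.829×3.018) = 0.08191.
D = 16.84 × (0.3705 − 0.08191) + 3.11 × 0.08191 = 4.861 + 0.2547 = 5.115 mg/L.

D ≈ 5.12 mg/L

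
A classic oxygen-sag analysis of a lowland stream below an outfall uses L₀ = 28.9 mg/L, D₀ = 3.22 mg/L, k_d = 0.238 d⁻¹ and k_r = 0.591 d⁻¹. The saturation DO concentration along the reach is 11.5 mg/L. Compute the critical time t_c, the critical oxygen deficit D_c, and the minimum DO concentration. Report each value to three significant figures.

t_c = [1/(k_r−k_d)] ln[(k_r/k_d)(1 − D₀(k_r−k_d)/(k_d L₀))]
= [1/(0.591−0.238)] ln[(0.591/0.238)(1 − 3.22×0.3530/(0.238×28.9))]
= (1/0.3530) ln[2.483 × 0.8347] = 2.833 × ln(2.073) = 2.833 × 0.7289 = 2.065 d.
D_c = (k_d/k_r) L₀ e^(−k_d t_c) = (0.238/0.591) × 28.9 × e^(−0.238×2.065) = 0.4027 × 28.9 × 0.6117 = 7.120 mg/L.
Minimum DO = C_s − D_c = 11.5 − 7.120 = 4.380 mg/L.

t_c ≈ 2.06 d; D_c ≈ 7.12 mg/L; min DO ≈ 4.38 mg/L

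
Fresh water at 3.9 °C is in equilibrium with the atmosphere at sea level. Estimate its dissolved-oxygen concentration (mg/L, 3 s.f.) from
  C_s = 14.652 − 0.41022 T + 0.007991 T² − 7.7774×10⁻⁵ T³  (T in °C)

C_s ≈ 13.2 mg/L

C_s = 14.652 − 0.41022×3.9 + 0.007991×3.9² − 7.7774×10⁻⁵×3.9³ = 13.17 mg/L.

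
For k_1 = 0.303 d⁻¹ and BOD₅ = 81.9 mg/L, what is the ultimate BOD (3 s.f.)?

BOD₅ = L₀(1 − e^(−5k_1)) ⇒ L₀ = BOD₅ / (1 − e^(−5×0.303))
= 81.9 / (1 − 0.2198) = 81.9 / 0.7802 = 105.0 mg/L.

L₀ ≈ 105 mg/L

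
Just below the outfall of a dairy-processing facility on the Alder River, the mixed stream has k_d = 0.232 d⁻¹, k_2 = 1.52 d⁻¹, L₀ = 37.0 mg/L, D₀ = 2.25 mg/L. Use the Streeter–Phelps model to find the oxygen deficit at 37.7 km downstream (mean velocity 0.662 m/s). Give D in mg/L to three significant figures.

D ≈ 4.10 mg/L

Travel time t = x/v = 37.7 km / (0.662 m/s) = 37700 m / 0.662 m/s = 56950 s = 0.6591 d.
k_d L₀/(k_2−k_d) = 0.232×37.0/(1.52−0.232) = 8.584/1.288 = 6.665 mg/L.
e^(−k_d t) = e^(−0.232×0.6591) = 0.8582; e^(−k_2 t) = e^(−1.52×0.6591) = 0.3672.
D = 6.665 × (0.8582 − 0.3672) + 2.25 × 0.3672 = 3.272 + 0.8262 = 4.099 mg/L.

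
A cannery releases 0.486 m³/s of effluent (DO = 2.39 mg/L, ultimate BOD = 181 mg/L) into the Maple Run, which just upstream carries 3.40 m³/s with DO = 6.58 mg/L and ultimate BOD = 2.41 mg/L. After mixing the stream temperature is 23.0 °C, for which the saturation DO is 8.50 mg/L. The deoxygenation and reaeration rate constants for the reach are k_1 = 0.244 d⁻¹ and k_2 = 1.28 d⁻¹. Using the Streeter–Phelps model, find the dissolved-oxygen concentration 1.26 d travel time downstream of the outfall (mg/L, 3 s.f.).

DO ≈ 4.89 mg/L

Mixed DO = (3.40×6.58 + 0.486×2.39)/(3.40+0.486) = 23.53/3.886 = 6.056 mg/L.
Mixed L₀ = (3.40×2.41 + 0.486×181)/(3.886) = 96.16/3.886 = 24.75 mg/L.
Initial deficit D₀ = C_s − DO₀ = 8.50 − 6.056 = 2.444 mg/L.
D(1.26) = [0.244×24.75/(1.28−0.244)](e^(−0.244×1.26) − e^(−1.28×1.26)) + 2.444 e^(−1.28×1.26)
= 5.828 × (0.7353 − 0.1993) + 2.444 × 0.1993 = 3.611 mg/L.
DO = 8.50 − 3.611 = 4.889 mg/L.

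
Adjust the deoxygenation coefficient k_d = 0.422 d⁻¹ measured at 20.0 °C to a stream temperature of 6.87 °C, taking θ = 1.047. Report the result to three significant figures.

k_d ≈ 0.231 d⁻¹

k_d(T₂) = k_d(T₁) · θ^(T₂−T₁) = 0.422 × 1.047^(6.87−20.0)
= 0.422 × 1.047^-13.1 = 0.422 × 0.5471 = 0.2309 d⁻¹.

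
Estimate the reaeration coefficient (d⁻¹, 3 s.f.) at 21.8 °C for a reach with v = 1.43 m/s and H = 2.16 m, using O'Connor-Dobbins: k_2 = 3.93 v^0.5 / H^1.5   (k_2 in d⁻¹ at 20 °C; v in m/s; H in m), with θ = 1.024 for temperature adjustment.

k_2 ≈ 1.54 d⁻¹

k_2(20) = 3.93 × 1.43^0.5 / 2.16^1.5 = 3.93 × 1.196 / 3.175 = 1.480 d⁻¹.
k_2(21.8) = 1.480 × 1.024^(21.8−20) = 1.480 × 1.044 = 1.545 d⁻¹.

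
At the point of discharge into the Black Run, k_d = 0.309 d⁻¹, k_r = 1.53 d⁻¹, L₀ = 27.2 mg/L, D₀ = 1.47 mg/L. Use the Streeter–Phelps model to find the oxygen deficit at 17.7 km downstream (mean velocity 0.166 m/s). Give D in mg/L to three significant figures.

D ≈ 3.88 mg/L

Travel time t = x/v = 17.7 km / (0.166 m/s) = 17700 m / 0.166 m/s = 106600 s = 1.234 d.
k_d L₀/(k_r−k_d) = 0.309×27.2/(1.53−0.309) = 8.405/1.221 = 6.884 mg/L.
e^(−k_d t) = e^(−0.309×1.234) = 0.6829; e^(−k_r t) = e^(−1.53×1.234) = 0.1513.
D = 6.884 × (0.6829 − 0.1513) + 1.47 × 0.1513 = 3.659 + 0.2225 = 3.882 mg/L.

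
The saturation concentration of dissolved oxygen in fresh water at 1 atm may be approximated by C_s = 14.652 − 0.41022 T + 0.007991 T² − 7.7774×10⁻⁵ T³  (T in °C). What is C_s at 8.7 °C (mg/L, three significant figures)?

C_s = 14.652 − 0.41022×8.7 + 0.007991×8.7² − 7.7774×10⁻⁵×8.7³ = 11.64 mg/L.

C_s ≈ 11.6 mg/L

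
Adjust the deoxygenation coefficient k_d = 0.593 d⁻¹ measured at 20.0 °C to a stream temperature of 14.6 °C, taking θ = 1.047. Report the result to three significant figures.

k_d(T₂) = k_d(T₁) · θ^(T₂−T₁) = 0.593 × 1.047^(14.6−20.0)
= 0.593 × 1.047^-5.40 = 0.593 × 0.7803 = 0.4627 d⁻¹.

k_d ≈ 0.463 d⁻¹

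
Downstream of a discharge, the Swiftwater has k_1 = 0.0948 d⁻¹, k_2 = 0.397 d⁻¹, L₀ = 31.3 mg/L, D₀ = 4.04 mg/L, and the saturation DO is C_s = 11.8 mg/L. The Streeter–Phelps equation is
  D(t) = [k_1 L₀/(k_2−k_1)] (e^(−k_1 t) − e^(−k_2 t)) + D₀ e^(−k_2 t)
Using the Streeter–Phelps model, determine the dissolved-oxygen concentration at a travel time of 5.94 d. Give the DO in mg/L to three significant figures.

k_1 L₀/(k_2−k_1) = 0.0948×31.3/(0.397−0.0948) = 2.967/0.3022 = 9.819 mg/L.
e^(−k_1 t) = e^(−0.0948×5.940) = 0.5694; e^(−k_2 t) = e^(−0.397×5.940) = 0.09459.
D = 9.819 × (0.5694 − 0.09459) + 4.04 × 0.09459 = 4.662 + 0.3822 = 5.045 mg/L.
DO = C_s − D = 11.8 − 5.045 = 6.755 mg/L.

DO ≈ 6.76 mg/L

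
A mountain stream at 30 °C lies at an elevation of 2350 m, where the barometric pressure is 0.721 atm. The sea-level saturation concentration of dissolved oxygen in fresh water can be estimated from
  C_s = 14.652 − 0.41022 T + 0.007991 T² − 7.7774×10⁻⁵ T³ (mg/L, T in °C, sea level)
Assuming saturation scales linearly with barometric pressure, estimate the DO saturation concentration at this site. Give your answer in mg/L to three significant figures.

C_s ≈ 5.36 mg/L

At sea level: C_s = 14.652 − 0.41022×30 + 0.007991×30² − 7.7774×10⁻⁵×30³ = 7.437 mg/L.
Pressure correction: C_s' = 7.437 × 0.721 = 5.362 mg/L.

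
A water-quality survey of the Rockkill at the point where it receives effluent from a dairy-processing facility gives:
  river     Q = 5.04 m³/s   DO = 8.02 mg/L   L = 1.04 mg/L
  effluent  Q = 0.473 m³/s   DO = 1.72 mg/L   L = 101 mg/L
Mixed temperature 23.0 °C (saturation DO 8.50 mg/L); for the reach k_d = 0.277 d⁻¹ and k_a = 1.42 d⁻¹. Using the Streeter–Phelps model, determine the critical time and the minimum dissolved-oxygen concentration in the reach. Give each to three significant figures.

t_c ≈ 0.926 d; minimum DO ≈ 7.05 mg/L

Mixed DO = (5.04×8.02 + 0.473×1.72)/(5.04+0.473) = 41.23/5.513 = 7.479 mg/L.
Mixed L₀ = (5.04×1.04 + 0.473×101)/(5.513) = 53.01/5.513 = 9.616 mg/L.
Initial deficit D₀ = C_s − DO₀ = 8.50 − 7.479 = 1.021 mg/L.
t_c = (1/1.143) ln[(1.42/0.277)(1 − 1.021×1.143/(0.277×9.616))] = 0.8749 × ln(2.881) = 0.9259 d.
D_c = (0.277/1.42) × 9.616 × e^(−0.277×0.9259) = 0.1951 × 9.616 × 0.7738 = 1.451 mg/L.
Minimum DO = 8.50 − 1.451 = 7.049 mg/L.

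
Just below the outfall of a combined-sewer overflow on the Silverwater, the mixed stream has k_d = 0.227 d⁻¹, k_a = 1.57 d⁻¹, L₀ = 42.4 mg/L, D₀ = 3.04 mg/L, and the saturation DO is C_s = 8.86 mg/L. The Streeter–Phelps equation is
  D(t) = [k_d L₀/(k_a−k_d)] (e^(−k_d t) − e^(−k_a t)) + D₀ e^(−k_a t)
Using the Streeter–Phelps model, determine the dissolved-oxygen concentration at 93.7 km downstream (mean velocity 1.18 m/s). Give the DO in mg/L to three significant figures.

DO ≈ 4.02 mg/L

Travel time t = x/v = 93.7 km / (1.18 m/s) = 93700 m / 1.18 m/s = 79410 s = 0.9191 d.
k_d L₀/(k_a−k_d) = 0.227×42.4/(1.57−0.227) = 9.625/1.343 = 7.167 mg/L.
e^(−k_d t) = e^(−0.227×0.9191) = 0.8117; e^(−k_a t) = e^(−1.57×0.9191) = 0.2362.
D = 7.167 × (0.8117 − 0.2362) + 3.04 × 0.2362 = 4.124 + 0.7182 = 4.842 mg/L.
DO = C_s − D = 8.86 − 4.842 = 4.018 mg/L.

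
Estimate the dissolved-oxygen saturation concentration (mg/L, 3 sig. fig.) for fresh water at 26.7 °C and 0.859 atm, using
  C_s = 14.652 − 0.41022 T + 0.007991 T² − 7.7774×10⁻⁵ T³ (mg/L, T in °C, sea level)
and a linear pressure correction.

At sea level: C_s = 14.652 − 0.41022×26.7 + 0.007991×26.7² − 7.7774×10⁻⁵×26.7³ = 7.915 mg/L.
Pressure correction: C_s' = 7.915 × 0.859 = 6.799 mg/L.

C_s ≈ 6.80 mg/L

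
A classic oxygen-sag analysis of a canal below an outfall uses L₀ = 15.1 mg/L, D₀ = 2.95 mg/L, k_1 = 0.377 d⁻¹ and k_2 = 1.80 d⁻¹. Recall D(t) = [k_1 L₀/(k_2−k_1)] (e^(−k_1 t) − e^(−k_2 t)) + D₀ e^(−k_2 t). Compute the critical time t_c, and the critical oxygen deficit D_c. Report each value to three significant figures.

With k_2/k_1 = 4.775 and 1 − D₀(k_2−k_1)/(k_1 L₀) = 0.2626,
t_c = ln(4.775 × 0.2626) / (1.80 − 0.377) = ln(1.254) / 1.423 = 0.2261/1.423 = 0.1589 d.
D_c = (k_1/k_2) L₀ e^(−k_1 t_c) = (0.377/1.80) × 15.1 × e^(−0.377×0.1589) = 0.2094 × 15.1 × 0.9418 = 2.979 mg/L.

t_c ≈ 0.159 d; D_c ≈ 2.98 mg/L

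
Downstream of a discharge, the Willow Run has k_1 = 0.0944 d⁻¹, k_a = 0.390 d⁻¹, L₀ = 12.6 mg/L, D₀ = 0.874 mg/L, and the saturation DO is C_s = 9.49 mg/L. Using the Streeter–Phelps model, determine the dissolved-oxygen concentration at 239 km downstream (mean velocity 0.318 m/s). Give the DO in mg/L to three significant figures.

DO ≈ 7.83 mg/L

Travel time t = x/v = 239 km / (0.318 m/s) = 239000 m / 0.318 m/s = 751600 s = 8.699 d.
k_1 L₀/(k_a−k_1) = 0.0944×12.6/(0.390−0.0944) = 1.189/0.2956 = 4.024 mg/L.
e^(−k_1 t) = e^(−0.0944×8.699) = 0.4399; e^(−k_a t) = e^(−0.390×8.699) = 0.03362.
D = 4.024 × (0.4399 − 0.03362) + 0.874 × 0.03362 = 1.635 + 0.02939 = 1.664 mg/L.
DO = C_s − D = 9.49 − 1.664 = 7.826 mg/L.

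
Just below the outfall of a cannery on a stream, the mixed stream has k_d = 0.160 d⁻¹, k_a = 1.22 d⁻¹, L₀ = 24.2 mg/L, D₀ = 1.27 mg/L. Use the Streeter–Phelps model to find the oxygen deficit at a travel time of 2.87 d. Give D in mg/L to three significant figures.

k_d L₀/(k_a−k_d) = 0.160×24.2/(1.22−0.160) = 3.872/1.060 = 3.653 mg/L.
e^(−k_d t) = e^(−0.160×2.870) = 0.6318; e^(−k_a t) = e^(−1.22×2.870) = 0.03016.
D = 3.653 × (0.6318 − 0.03016) + 1.27 × 0.03016 = 2.198 + 0.03830 = 2.236 mg/L.

D ≈ 2.24 mg/L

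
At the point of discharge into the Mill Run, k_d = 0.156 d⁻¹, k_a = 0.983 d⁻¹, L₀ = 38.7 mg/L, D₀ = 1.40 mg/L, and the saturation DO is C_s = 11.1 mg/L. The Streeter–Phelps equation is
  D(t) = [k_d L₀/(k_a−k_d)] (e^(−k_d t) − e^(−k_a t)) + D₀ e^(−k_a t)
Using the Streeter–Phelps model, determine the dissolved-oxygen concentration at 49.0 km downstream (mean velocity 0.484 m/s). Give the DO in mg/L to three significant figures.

Travel time t = x/v = 49.0 km / (0.484 m/s) = 49000 m / 0.484 m/s = 101200 s = 1.172 d.
k_d L₀/(k_a−k_d) = 0.156×38.7/(0.983−0.156) = 6.037/0.8270 = 7.300 mg/L.
e^(−k_d t) = e^(−0.156×1.172) = 0.8329; e^(−k_a t) = e^(−0.983×1.172) = 0.3161.
D = 7.300 × (0.8329 − 0.3161) + 1.40 × 0.3161 = 3.773 + 0.4425 = 4.216 mg/L.
DO = C_s − D = 11.1 − 4.216 = 6.884 mg/L.

DO ≈ 6.88 mg/L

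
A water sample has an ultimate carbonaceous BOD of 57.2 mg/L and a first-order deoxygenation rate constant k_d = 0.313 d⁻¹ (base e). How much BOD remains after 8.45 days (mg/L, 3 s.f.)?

L ≈ 4.06 mg/L

L_t = L₀ e^(−k_d t) = 57.2 × e^(−0.313×8.45) = 57.2 × 0.07102 = 4.062 mg/L.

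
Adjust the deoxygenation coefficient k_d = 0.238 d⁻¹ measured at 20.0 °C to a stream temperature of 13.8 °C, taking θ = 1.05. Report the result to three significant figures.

k_d ≈ 0.176 d⁻¹

k_d(T₂) = k_d(T₁) · θ^(T₂−T₁) = 0.238 × 1.05^(13.8−20.0)
= 0.238 × 1.05^-6.20 = 0.238 × 0.7390 = 0.1759 d⁻¹.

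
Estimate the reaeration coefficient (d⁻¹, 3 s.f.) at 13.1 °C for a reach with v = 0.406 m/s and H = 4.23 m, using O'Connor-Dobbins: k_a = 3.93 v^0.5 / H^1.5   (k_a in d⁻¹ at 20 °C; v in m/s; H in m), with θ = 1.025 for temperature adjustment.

k_a ≈ 0.243 d⁻¹

k_a(20) = 3.93 × 0.406^0.5 / 4.23^1.5 = 3.93 × 0.6372 / 8.700 = 0.2878 d⁻¹.
k_a(13.1) = 0.2878 × 1.025^(13.1−20) = 0.2878 × 0.8433 = 0.2427 d⁻¹.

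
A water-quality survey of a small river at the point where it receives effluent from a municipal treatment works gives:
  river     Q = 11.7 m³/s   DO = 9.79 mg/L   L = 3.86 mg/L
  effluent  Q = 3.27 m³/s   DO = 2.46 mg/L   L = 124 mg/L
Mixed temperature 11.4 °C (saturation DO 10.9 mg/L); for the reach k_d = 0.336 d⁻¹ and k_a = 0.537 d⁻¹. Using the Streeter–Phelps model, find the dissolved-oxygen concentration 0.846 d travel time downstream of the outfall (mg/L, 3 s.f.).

DO ≈ 3.26 mg/L

Mixed DO = (11.7×9.79 + 3.27×2.46)/(11.7+3.27) = 122.6/14.97 = 8.189 mg/L.
Mixed L₀ = (11.7×3.86 + 3.27×124)/(14.97) = 450.6/14.97 = 30.10 mg/L.
Initial deficit D₀ = C_s − DO₀ = 10.9 − 8.189 = 2.711 mg/L.
D(0.846) = [0.336×30.10/(0.537−0.336)](e^(−0.336×0.846) − e^(−0.537×0.846)) + 2.711 e^(−0.537×0.846)
= 50.32 × (0.7526 − 0.6349) + 2.711 × 0.6349 = 7.643 mg/L.
DO = 10.9 − 7.643 = 3.257 mg/L.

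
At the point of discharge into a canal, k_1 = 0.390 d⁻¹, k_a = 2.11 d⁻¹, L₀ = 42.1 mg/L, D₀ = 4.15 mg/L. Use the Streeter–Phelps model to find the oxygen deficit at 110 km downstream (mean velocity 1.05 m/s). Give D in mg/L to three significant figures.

Travel time t = x/v = 110 km / (1.05 m/s) = 110000 m / 1.05 m/s = 104800 s = 1.213 d.
k_1 L₀/(k_a−k_1) = 0.390×42.1/(2.11−0.390) = 16.42/1.720 = 9.546 mg/L.
e^(−k_1 t) = e^(−0.390×1.213) = 0.6232; e^(−k_a t) = e^(−2.11×1.213) = 0.07743.
D = 9.546 × (0.6232 − 0.07743) + 4.15 × 0.07743 = 5.210 + 0.3213 = 5.531 mg/L.

D ≈ 5.53 mg/L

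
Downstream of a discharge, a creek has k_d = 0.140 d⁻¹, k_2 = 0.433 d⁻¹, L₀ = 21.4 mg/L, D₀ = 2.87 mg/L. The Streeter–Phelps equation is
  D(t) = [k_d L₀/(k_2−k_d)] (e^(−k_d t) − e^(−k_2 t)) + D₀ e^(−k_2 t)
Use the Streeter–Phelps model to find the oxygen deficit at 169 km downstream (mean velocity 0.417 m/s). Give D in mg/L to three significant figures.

D ≈ 4.34 mg/L

Travel time t = x/v = 169 km / (0.417 m/s) = 169000 m / 0.417 m/s = 405300 s = 4.691 d.
k_d L₀/(k_2−k_d) = 0.140×21.4/(0.433−0.140) = 2.996/0.2930 = 10.23 mg/L.
e^(−k_d t) = e^(−0.140×4.691) = 0.5186; e^(−k_2 t) = e^(−0.433×4.691) = 0.1312.
D = 10.23 × (0.5186 − 0.1312) + 2.87 × 0.1312 = 3.961 + 0.3765 = 4.337 mg/L.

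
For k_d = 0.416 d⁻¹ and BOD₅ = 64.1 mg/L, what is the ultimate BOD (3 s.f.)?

L₀ ≈ 73.3 mg/L

BOD₅ = L₀(1 − e^(−5k_d)) ⇒ L₀ = BOD₅ / (1 − e^(−5×0.416))
= 64.1 / (1 − 0.1249) = 64.1 / 0.8751 = 73.25 mg/L.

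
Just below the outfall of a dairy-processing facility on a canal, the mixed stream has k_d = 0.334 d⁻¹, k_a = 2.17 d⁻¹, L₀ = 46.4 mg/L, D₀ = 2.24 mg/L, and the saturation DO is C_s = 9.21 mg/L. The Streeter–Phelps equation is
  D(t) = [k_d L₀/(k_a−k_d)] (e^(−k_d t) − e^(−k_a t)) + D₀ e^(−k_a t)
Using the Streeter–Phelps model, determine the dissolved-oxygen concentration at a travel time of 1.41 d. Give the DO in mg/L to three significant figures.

DO ≈ 4.23 mg/L

k_d L₀/(k_a−k_d) = 0.334×46.4/(2.17−0.334) = 15.50/1.836 = 8.441 mg/L.
e^(−k_d t) = e^(−0.334×1.410) = 0.6244; e^(−k_a t) = e^(−2.17×1.410) = 0.04690.
D = 8.441 × (0.6244 − 0.04690) + 2.24 × 0.04690 = 4.875 + 0.1051 = 4.980 mg/L.
DO = C_s − D = 9.21 − 4.980 = 4.230 mg/L.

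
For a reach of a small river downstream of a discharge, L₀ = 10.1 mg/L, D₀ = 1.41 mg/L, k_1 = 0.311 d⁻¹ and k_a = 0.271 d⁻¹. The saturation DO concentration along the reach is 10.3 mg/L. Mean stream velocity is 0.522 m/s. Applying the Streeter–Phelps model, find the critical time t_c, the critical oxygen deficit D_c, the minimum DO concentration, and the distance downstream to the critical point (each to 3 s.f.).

t_c = [1/(k_a−k_1)] ln[(k_a/k_1)(1 − D₀(k_a−k_1)/(k_1 L₀))]
= [1/(0.271−0.311)] ln[(0.271/0.311)(1 − 1.41×-0.04000/(0.311×10.1))]
= (1/-0.04000) ln[0.8714 × 1.018] = -25.00 × ln(0.8870) = -25.00 × -0.1199 = 2.997 d.
D_c = (k_1/k_a) L₀ e^(−k_1 t_c) = (0.311/0.271) × 10.1 × e^(−0.311×2.997) = 1.148 × 10.1 × 0.3937 = 4.564 mg/L.
Minimum DO = C_s − D_c = 10.3 − 4.564 = 5.736 mg/L.
x_c = v t_c = 0.522 m/s × 2.997 d × 86400 s/d = 135200 m ≈ 135 km.

t_c ≈ 3.00 d; D_c ≈ 4.56 mg/L; min DO ≈ 5.74 mg/L; x_c ≈ 135 km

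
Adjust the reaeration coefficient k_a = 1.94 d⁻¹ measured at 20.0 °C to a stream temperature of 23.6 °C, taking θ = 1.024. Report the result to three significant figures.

k_a ≈ 2.11 d⁻¹

k_a(T₂) = k_a(T₁) · θ^(T₂−T₁) = 1.94 × 1.024^(23.6−20.0)
= 1.94 × 1.024^3.60 = 1.94 × 1.089 = 2.113 d⁻¹.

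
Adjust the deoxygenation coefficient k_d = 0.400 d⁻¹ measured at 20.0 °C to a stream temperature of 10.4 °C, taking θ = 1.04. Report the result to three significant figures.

k_d(T₂) = k_d(T₁) · θ^(T₂−T₁) = 0.400 × 1.04^(10.4−20.0)
= 0.400 × 1.04^-9.60 = 0.400 × 0.6862 = 0.2745 d⁻¹.

k_d ≈ 0.274 d⁻¹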